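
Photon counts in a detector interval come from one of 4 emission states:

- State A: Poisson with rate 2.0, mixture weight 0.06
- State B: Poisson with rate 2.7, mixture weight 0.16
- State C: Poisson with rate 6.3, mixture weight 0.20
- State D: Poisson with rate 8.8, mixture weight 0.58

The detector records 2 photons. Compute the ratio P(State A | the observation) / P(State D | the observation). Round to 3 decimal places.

Posterior odds = (π_i f_i(x)) / (π_j f_j(x)); the normalising sum cancels.
Component likelihoods at x = 2 photons:
  f_A = e^(−2.0)·2.0^2/2! = 0.270671
  f_B = e^(−2.7)·2.7^2/2! = 0.244964
  f_C = e^(−6.3)·6.3^2/2! = 0.0364415
  f_D = e^(−8.8)·8.8^2/2! = 0.00583638
Posterior odds = (π_A·f_A) / (π_D·f_D) = (0.06·0.270671) / (0.58·0.00583638) = 0.0162402 / 0.0033851 ≈ 4.798

4.798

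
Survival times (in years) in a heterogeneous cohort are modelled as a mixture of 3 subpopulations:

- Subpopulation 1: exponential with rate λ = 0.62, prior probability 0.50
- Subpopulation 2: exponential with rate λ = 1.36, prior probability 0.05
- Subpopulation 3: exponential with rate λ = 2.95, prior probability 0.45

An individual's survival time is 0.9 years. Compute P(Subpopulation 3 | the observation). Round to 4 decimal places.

P(component k | x) = π_k·f_k(x) / marginal(x), where marginal(x) = Σ_j π_j·f_j(x).
Exponential densities:
  p_1 = 0.62·e^(−0.62·0.9) = 0.62·e^(−0.5580) = 0.354859
  p_2 = 1.36·e^(−1.36·0.9) = 1.36·e^(−1.2240) = 0.39991
  p_3 = 2.95·e^(−2.95·0.9) = 2.95·e^(−2.6550) = 0.207382
Multiply by the mixture weights:
  π_1·p_1 = 0.50 × 0.354859 = 0.177429
  π_2·p_2 = 0.05 × 0.39991 = 0.0199955
  π_3·p_3 = 0.45 × 0.207382 = 0.0933217
Marginal: 0.177429 + 0.0199955 + 0.0933217 = 0.290747
Responsibility of Subpopulation 3: 0.0933217 / 0.290747 ≈ 0.3210

0.3210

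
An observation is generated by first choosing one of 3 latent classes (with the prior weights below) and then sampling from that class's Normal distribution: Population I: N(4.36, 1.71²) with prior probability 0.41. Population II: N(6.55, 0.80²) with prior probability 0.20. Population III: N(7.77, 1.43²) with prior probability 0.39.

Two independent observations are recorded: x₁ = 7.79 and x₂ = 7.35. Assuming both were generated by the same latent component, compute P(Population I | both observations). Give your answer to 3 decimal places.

Apply Bayes' rule: the posterior for each component is proportional to its prior times its likelihood at x.
Since both observations come from the same component, the likelihood for component k is f_k(x₁)·f_k(x₂).
  p_I = [(1/(1.71·√(2π)))·exp(−(7.79−4.36)²/(2·1.71²)) = 0.233300·exp(-2.01171) = 0.031206] × [0.0505838] = 0.00157852
  p_II = [(1/(0.80·√(2π)))·exp(−(7.79−6.55)²/(2·0.80²)) = 0.498678·exp(-1.20125) = 0.150011] × [0.302463] = 0.0453729
  p_III = [(1/(1.43·√(2π)))·exp(−(7.79−7.77)²/(2·1.43²)) = 0.278981·exp(-0.00010) = 0.278953] × [0.267204] = 0.0745373
Unnormalised posteriors:
  π_I·p_I = 0.41 × 0.00157852 = 0.000647192
  π_II·p_II = 0.20 × 0.0453729 = 0.00907458
  π_III·p_III = 0.39 × 0.0745373 = 0.0290696
Normaliser: 0.000647192 + 0.00907458 + 0.0290696 = 0.0387913
So the posterior for Population I is 0.000647192 / 0.0387913 ≈ 0.017.

0.017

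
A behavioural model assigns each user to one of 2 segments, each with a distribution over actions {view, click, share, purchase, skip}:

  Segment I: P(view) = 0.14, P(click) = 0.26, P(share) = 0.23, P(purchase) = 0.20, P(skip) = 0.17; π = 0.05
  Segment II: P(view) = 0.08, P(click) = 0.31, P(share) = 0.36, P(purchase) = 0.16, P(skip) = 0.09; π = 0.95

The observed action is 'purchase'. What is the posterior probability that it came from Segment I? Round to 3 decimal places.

The responsibility of component k is P(Z=k) f_k(x) divided by Σ_j P(Z=j) f_j(x).
Categorical probabilities:
  f_I = P(purchase | comp) = 0.20
  f_II = P(purchase | comp) = 0.16
Multiply by the mixture weights:
  P(Z=I)·f_I = 0.05 × 0.2 = 0.01
  P(Z=II)·f_II = 0.95 × 0.16 = 0.152
Evidence: 0.01 + 0.152 = 0.162
So the posterior for Segment I is 0.01 / 0.162 ≈ 0.062.

0.062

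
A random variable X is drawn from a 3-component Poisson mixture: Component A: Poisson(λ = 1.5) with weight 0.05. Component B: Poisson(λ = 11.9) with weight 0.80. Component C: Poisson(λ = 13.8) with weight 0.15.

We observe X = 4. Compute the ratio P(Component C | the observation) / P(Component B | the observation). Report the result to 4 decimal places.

Since P(k|x) ∝ π_k f_k(x), the posterior odds are π_i f_i(x) / (π_j f_j(x)).
Component likelihoods at x = 4:
  f_A = 0.0470665
  f_B = 0.00567378
  f_C = 0.00153476
Odds = (0.15/0.80) × (0.00153476/0.00567378) = 0.1875 × 0.270501 ≈ 0.0507

0.0507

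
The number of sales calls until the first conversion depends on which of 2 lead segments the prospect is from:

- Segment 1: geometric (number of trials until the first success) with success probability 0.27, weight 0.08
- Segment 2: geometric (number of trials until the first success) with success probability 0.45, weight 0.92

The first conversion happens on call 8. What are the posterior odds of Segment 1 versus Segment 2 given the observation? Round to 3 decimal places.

The posterior odds equal the prior odds times the likelihood ratio: (π_i/π_j)·(f_i(x)/f_j(x)).
Evaluate each component's likelihood at the observed value:
  p_1 = 0.27·(1−0.27)^7 = 0.27·0.110474 = 0.029828
  p_2 = 0.45·(1−0.45)^7 = 0.45·0.0152244 = 0.00685096
Posterior odds = (π_1·p_1) / (π_2·p_2) = (0.08·0.029828) / (0.92·0.00685096) = 0.00238624 / 0.00630288 ≈ 0.379

0.379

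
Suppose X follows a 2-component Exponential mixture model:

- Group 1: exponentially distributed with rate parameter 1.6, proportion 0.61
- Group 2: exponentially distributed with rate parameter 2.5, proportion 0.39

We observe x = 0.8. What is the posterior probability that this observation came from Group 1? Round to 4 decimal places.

0.6728

Posterior ∝ prior × likelihood, so P(k | x) ∝ w_k f_k(x); normalise over all components.
Evaluate each component's likelihood at the observed value:
  L_1 = 0.44486
  L_2 = 0.338338
Weight by the priors:
  w_1·L_1 = 0.61 × 0.44486 = 0.271364
  w_2·L_2 = 0.39 × 0.338338 = 0.131952
Evidence: 0.271364 + 0.131952 = 0.403316
So the posterior for Group 1 is 0.271364 / 0.403316 ≈ 0.6728.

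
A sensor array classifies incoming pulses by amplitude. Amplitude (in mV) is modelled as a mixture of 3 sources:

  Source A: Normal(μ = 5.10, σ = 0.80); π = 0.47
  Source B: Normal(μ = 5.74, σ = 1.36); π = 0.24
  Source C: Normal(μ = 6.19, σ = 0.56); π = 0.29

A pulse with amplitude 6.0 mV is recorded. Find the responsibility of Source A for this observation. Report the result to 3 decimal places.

0.320

P(component k | x) = π_k·f_k(x) / marginal(x), where marginal(x) = Σ_j π_j·f_j(x).
Normal densities:
  p_A = 0.264846
  p_B = 0.288028
  p_C = 0.672551
Multiply by the mixture weights:
  π_A·p_A = 0.47 × 0.264846 = 0.124478
  π_B·p_B = 0.24 × 0.288028 = 0.0691267
  π_C·p_C = 0.29 × 0.672551 = 0.19504
Denominator: 0.124478 + 0.0691267 + 0.19504 = 0.388644
So the posterior for Source A is 0.124478 / 0.388644 ≈ 0.320.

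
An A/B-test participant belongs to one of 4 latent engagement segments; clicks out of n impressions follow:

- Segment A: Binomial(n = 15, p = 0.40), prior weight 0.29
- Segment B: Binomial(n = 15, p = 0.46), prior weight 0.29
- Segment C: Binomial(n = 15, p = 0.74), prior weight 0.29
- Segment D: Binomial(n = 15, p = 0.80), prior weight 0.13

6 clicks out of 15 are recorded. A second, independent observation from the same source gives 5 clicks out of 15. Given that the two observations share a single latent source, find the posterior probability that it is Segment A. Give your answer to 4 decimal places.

0.6140

Apply Bayes' rule: the posterior for each component is proportional to its prior times its likelihood at x.
Since both observations come from the same component, the likelihood for component k is f_k(x₁)·f_k(x₂).
  L_A = [0.206598] × [0.185938] = 0.0384143
  L_B = [0.185138] × [0.130401] = 0.0241422
  L_C = [0.00446226] × [0.000940692] = 4.19761e-06
  L_D = [0.00067176] × [0.000100764] = 6.76892e-08
Unnormalised posteriors:
  π_A·L_A = 0.29 × 0.0384143 = 0.0111402
  π_B·L_B = 0.29 × 0.0241422 = 0.00700124
  π_C·L_C = 0.29 × 4.19761e-06 = 1.21731e-06
  π_D·L_D = 0.13 × 6.76892e-08 = 8.79959e-09
Denominator: 0.0111402 + 0.00700124 + 1.21731e-06 + 8.79959e-09 = 0.0181426
Responsibility of Segment A: 0.0111402 / 0.0181426 ≈ 0.6140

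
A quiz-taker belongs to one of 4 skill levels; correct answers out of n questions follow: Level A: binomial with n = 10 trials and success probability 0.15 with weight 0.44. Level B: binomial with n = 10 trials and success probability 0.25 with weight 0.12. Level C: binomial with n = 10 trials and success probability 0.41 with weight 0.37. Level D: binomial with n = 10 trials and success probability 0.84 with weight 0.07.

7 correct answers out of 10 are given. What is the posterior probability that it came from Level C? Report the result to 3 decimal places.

0.627

Posterior ∝ prior × likelihood, so P(k | x) ∝ w_k f_k(x); normalise over all components.
Binomial probabilities:
  L_A = 0.000125915
  L_B = 0.0030899
  L_C = 0.0479981
  L_D = 0.145043
Multiply by the mixture weights:
  w_A·L_A = 0.44 × 0.000125915 = 5.54025e-05
  w_B·L_B = 0.12 × 0.0030899 = 0.000370789
  w_C·L_C = 0.37 × 0.0479981 = 0.0177593
  w_D·L_D = 0.07 × 0.145043 = 0.010153
Marginal: 5.54025e-05 + 0.000370789 + 0.0177593 + 0.010153 = 0.0283385
P(Level C | data) ≈ 0.627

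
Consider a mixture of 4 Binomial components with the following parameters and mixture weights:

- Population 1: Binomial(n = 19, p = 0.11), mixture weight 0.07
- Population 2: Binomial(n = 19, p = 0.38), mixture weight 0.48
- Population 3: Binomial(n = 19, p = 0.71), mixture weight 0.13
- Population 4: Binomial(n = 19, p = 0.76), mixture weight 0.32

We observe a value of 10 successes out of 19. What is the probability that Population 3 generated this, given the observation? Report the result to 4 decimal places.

0.1172

The responsibility of component k is w_k f_k(x) divided by Σ_j w_j f_j(x).
Component likelihoods at x = 10 successes out of 19:
  f_1 = C(19,10)·0.11^10·0.89^9 = 92378·2.59374e-10·0.350356 = 8.39471e-06
  f_2 = C(19,10)·0.38^10·0.62^9 = 92378·6.27821e-05·0.0135371 = 0.0785109
  f_3 = C(19,10)·0.71^10·0.29^9 = 92378·0.0325524·1.45071e-05 = 0.0436249
  f_4 = C(19,10)·0.76^10·0.24^9 = 92378·0.0642889·2.64181e-06 = 0.0156894
Multiply by the mixture weights:
  w_1·f_1 = 0.07 × 8.39471e-06 = 5.87629e-07
  w_2·f_2 = 0.48 × 0.0785109 = 0.0376852
  w_3·f_3 = 0.13 × 0.0436249 = 0.00567123
  w_4·f_4 = 0.32 × 0.0156894 = 0.0050206
Marginal: 5.87629e-07 + 0.0376852 + 0.00567123 + 0.0050206 = 0.0483776
P(Population 3 | 10 successes out of 19) ≈ 0.1172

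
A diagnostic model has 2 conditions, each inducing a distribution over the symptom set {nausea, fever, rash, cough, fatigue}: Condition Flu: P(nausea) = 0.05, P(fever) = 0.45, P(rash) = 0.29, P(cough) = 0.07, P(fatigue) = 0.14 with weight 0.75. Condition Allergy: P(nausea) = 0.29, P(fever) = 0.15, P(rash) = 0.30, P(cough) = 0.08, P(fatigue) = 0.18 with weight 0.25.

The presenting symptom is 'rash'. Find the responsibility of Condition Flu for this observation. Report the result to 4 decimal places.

0.7436

By Bayes' theorem, P(k | x) = w_k f_k(x) / Σ_j w_j f_j(x).
Categorical probabilities:
  f_Flu = 0.29
  f_Allergy = 0.3
Prior × likelihood for each component:
  w_Flu·f_Flu = 0.75 × 0.29 = 0.2175
  w_Allergy·f_Allergy = 0.25 × 0.3 = 0.075
Marginal: 0.2175 + 0.075 = 0.2925
Responsibility of Condition Flu: 0.2175 / 0.2925 ≈ 0.7436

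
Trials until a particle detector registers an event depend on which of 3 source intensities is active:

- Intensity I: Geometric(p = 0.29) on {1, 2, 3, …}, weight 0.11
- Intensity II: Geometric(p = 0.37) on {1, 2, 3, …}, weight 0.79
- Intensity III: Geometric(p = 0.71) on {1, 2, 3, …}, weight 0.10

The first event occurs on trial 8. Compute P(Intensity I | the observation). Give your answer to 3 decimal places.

0.201

The responsibility of component k is P(Z=k) f_k(x) divided by Σ_j P(Z=j) f_j(x).
Geometric probabilities:
  L_I = 0.29·(1−0.29)^7 = 0.29·0.0909512 = 0.0263758
  L_II = 0.37·(1−0.37)^7 = 0.37·0.0393898 = 0.0145742
  L_III = 0.71·(1−0.71)^7 = 0.71·0.000172499 = 0.000122474
Multiply by the mixture weights:
  P(Z=I)·L_I = 0.11 × 0.0263758 = 0.00290134
  P(Z=II)·L_II = 0.79 × 0.0145742 = 0.0115136
  P(Z=III)·L_III = 0.10 × 0.000122474 = 1.22474e-05
Denominator: 0.00290134 + 0.0115136 + 1.22474e-05 = 0.0144272
Responsibility of Intensity I: 0.00290134 / 0.0144272 ≈ 0.201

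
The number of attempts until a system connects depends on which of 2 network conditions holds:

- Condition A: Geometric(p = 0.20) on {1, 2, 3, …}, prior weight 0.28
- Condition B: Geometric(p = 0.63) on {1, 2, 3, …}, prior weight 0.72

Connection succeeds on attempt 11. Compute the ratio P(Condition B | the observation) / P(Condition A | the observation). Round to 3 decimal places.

Posterior odds = (P(Z=i) f_i(x)) / (P(Z=j) f_j(x)); the normalising sum cancels.
Geometric probabilities:
  L_A = 0.0214748
  L_B = 3.02941e-05
2.18117e-05 / 0.00601295 ≈ 0.004

0.004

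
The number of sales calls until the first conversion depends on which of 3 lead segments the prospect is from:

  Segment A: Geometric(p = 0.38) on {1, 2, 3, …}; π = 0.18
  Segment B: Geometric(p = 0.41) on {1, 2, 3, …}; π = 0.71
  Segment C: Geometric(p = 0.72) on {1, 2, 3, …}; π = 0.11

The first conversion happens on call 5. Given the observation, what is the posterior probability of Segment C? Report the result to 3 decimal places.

0.011

Apply Bayes' rule: the posterior for each component is proportional to its prior times its likelihood at x.
Geometric probabilities:
  p_A = 0.38·(1−0.38)^4 = 0.38·0.147763 = 0.0561501
  p_B = 0.41·(1−0.41)^4 = 0.41·0.121174 = 0.0496812
  p_C = 0.72·(1−0.72)^4 = 0.72·0.00614656 = 0.00442552
Unnormalised posteriors:
  w_A·p_A = 0.18 × 0.0561501 = 0.010107
  w_B·p_B = 0.71 × 0.0496812 = 0.0352736
  w_C·p_C = 0.11 × 0.00442552 = 0.000486808
Normaliser: 0.010107 + 0.0352736 + 0.000486808 = 0.0458675
P(Segment C | the observation) ≈ 0.011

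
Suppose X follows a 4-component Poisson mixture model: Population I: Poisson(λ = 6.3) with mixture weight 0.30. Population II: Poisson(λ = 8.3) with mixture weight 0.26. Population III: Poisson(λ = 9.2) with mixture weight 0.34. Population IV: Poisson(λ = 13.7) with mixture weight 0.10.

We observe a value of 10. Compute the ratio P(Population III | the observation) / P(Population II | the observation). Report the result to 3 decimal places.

1.488

Only the two components matter; the odds are (P(Z=i) f_i(x)) / (P(Z=j) f_j(x)).
Component likelihoods at x = 10:
  p_I = e^(−6.3)·6.3^10/10! = 0.0498411
  p_II = e^(−8.3)·8.3^10/10! = 0.106261
  p_III = e^(−9.2)·9.2^10/10! = 0.12095
  p_IV = e^(−13.7)·13.7^10/10! = 0.0720457
0.041123 / 0.0276278 ≈ 1.488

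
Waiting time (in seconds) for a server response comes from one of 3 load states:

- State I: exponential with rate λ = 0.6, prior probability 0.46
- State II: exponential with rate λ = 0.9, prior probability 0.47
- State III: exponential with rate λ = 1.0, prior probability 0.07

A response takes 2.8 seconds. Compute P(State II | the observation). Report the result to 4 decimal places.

The responsibility of component k is π_k f_k(x) divided by Σ_j π_j f_j(x).
Exponential densities:
  p_I = 0.111824
  p_II = 0.0724136
  p_III = 0.0608101
Unnormalised posteriors:
  π_I·p_I = 0.46 × 0.111824 = 0.0514392
  π_II·p_II = 0.47 × 0.0724136 = 0.0340344
  π_III·p_III = 0.07 × 0.0608101 = 0.0042567
Denominator: 0.0514392 + 0.0340344 + 0.0042567 = 0.0897303
P(State II | the observation) = 0.0340344 / 0.0897303 ≈ 0.3793

0.3793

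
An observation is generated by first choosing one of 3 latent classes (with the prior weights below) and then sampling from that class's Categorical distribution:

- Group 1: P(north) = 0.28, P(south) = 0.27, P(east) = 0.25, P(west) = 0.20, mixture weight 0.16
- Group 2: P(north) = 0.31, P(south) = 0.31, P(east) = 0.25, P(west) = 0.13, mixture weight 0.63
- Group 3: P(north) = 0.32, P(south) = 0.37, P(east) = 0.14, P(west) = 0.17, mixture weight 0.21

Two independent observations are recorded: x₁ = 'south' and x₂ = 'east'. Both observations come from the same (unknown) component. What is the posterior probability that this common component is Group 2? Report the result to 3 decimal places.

0.693

Posterior ∝ prior × likelihood, so P(k | x) ∝ P(Z=k) f_k(x); normalise over all components.
Since both observations come from the same component, the likelihood for component k is f_k(x₁)·f_k(x₂).
  p_1 = [0.27] × [0.25] = 0.0675
  p_2 = [0.31] × [0.25] = 0.0775
  p_3 = [0.37] × [0.14] = 0.0518
Unnormalised posteriors:
  P(Z=1)·p_1 = 0.16 × 0.0675 = 0.0108
  P(Z=2)·p_2 = 0.63 × 0.0775 = 0.048825
  P(Z=3)·p_3 = 0.21 × 0.0518 = 0.010878
Marginal: 0.0108 + 0.048825 + 0.010878 = 0.070503
P(Group 2 | x₁, x₂) = 0.048825 / 0.070503 ≈ 0.693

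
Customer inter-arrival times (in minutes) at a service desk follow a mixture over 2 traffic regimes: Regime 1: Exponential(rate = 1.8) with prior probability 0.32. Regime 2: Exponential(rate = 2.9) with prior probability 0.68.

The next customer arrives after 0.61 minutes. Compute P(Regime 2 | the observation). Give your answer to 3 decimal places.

By Bayes' theorem, P(k | x) = π_k f_k(x) / Σ_j π_j f_j(x).
Evaluate each component's likelihood at the observed value:
  f_1 = 0.600367
  f_2 = 0.49446
Unnormalised posteriors:
  π_1·f_1 = 0.32 × 0.600367 = 0.192118
  π_2·f_2 = 0.68 × 0.49446 = 0.336233
Sum: 0.192118 + 0.336233 = 0.52835
P(Regime 2 | 0.61 minutes) = 0.336233 / 0.52835 ≈ 0.636

0.636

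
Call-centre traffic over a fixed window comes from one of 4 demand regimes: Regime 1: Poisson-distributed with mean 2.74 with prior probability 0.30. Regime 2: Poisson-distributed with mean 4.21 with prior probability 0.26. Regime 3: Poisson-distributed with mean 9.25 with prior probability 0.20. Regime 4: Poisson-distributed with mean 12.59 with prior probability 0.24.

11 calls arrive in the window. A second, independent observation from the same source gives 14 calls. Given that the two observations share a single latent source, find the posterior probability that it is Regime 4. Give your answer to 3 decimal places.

0.770

P(component k | x) = π_k·f_k(x) / marginal(x), where marginal(x) = Σ_j π_j·f_j(x).
Since both observations come from the same component, the likelihood for component k is f_k(x₁)·f_k(x₂).
  L_1 = [e^(−2.74)·2.74^11/11! = 0.000105714] × [9.95709e-07] = 1.05261e-10
  L_2 = [e^(−4.21)·4.21^11/11! = 0.00273885] × [9.35753e-05] = 2.56288e-07
  L_3 = [e^(−9.25)·9.25^11/11! = 0.102136] × [0.0370128] = 0.00378034
  L_4 = [e^(−12.59)·12.59^11/11! = 0.107488] × [0.0982165] = 0.0105571
Weight by the priors:
  π_1·L_1 = 0.30 × 1.05261e-10 = 3.15782e-11
  π_2·L_2 = 0.26 × 2.56288e-07 = 6.6635e-08
  π_3·L_3 = 0.20 × 0.00378034 = 0.000756069
  π_4·L_4 = 0.24 × 0.0105571 = 0.0025337
Normaliser: 3.15782e-11 + 6.6635e-08 + 0.000756069 + 0.0025337 = 0.00328984
P(Regime 4 | x₁, x₂) = 0.0025337 / 0.00328984 ≈ 0.770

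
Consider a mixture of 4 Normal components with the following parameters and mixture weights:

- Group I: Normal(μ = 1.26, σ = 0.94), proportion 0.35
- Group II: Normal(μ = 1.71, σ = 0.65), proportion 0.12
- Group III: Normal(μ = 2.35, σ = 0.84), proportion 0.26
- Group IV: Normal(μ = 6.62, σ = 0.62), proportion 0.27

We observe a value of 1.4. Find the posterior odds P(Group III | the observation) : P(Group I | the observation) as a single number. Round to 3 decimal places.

Since P(k|x) ∝ π_k f_k(x), the posterior odds are π_i f_i(x) / (π_j f_j(x)).
Component likelihoods at x = 1.4:
  f_I = (1/(0.94·√(2π)))·exp(−(1.4−1.26)²/(2·0.94²)) = 0.424407·exp(-0.01109) = 0.419726
  f_II = (1/(0.65·√(2π)))·exp(−(1.4−1.71)²/(2·0.65²)) = 0.613757·exp(-0.11373) = 0.547779
  f_III = (1/(0.84·√(2π)))·exp(−(1.4−2.35)²/(2·0.84²)) = 0.474931·exp(-0.63953) = 0.250546
  f_IV = (1/(0.62·√(2π)))·exp(−(1.4−6.62)²/(2·0.62²)) = 0.643455·exp(-35.44277) = 2.60567e-16
0.065142 / 0.146904 ≈ 0.443

0.443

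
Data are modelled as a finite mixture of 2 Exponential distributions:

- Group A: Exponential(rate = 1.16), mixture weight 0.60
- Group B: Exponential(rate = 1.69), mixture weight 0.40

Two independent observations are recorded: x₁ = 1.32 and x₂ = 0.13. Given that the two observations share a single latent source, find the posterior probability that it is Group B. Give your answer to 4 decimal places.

P(component k | x) = w_k·f_k(x) / marginal(x), where marginal(x) = Σ_j w_j·f_j(x).
Since both observations come from the same component, the likelihood for component k is f_k(x₁)·f_k(x₂).
  p_A = [1.16·e^(−1.16·1.32) = 1.16·e^(−1.5312) = 0.25088] × [0.997623] = 0.250284
  p_B = [1.69·e^(−1.69·1.32) = 1.69·e^(−2.2308) = 0.181578] × [1.35666] = 0.24634
Prior × likelihood for each component:
  w_A·p_A = 0.60 × 0.250284 = 0.15017
  w_B·p_B = 0.40 × 0.24634 = 0.098536
Marginal: 0.15017 + 0.098536 = 0.248706
Responsibility of Group B: 0.098536 / 0.248706 ≈ 0.3962

0.3962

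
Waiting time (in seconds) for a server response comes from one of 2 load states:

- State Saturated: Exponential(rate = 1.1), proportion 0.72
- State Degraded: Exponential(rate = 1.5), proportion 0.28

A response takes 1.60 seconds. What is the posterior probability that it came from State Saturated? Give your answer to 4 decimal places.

By Bayes' theorem, P(k | x) = w_k f_k(x) / Σ_j w_j f_j(x).
Exponential densities:
  f_Saturated = 1.1·e^(−1.1·1.60) = 1.1·e^(−1.7600) = 0.189249
  f_Degraded = 1.5·e^(−1.5·1.60) = 1.5·e^(−2.4000) = 0.136077
Prior × likelihood for each component:
  w_Saturated·f_Saturated = 0.72 × 0.189249 = 0.13626
  w_Degraded·f_Degraded = 0.28 × 0.136077 = 0.0381015
Sum: 0.13626 + 0.0381015 = 0.174361
P(State Saturated | 1.60 seconds) = 0.13626 / 0.174361 ≈ 0.7815

0.7815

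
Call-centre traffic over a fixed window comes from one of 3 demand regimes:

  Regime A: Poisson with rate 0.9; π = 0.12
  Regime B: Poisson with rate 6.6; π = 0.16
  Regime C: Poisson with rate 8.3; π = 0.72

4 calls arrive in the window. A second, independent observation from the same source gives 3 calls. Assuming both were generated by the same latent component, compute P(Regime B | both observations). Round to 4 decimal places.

0.5538

The responsibility of component k is π_k f_k(x) divided by Σ_j π_j f_j(x).
Since both observations come from the same component, the likelihood for component k is f_k(x₁)·f_k(x₂).
  p_A = [e^(−0.9)·0.9^4/4! = 0.0111146] × [0.0493982] = 0.000549041
  p_B = [e^(−6.6)·6.6^4/4! = 0.107553] × [0.0651834] = 0.00701064
  p_C = [e^(−8.3)·8.3^4/4! = 0.0491425] × [0.0236831] = 0.00116385
Unnormalised posteriors:
  π_A·p_A = 0.12 × 0.000549041 = 6.5885e-05
  π_B·p_B = 0.16 × 0.00701064 = 0.0011217
  π_C·p_C = 0.72 × 0.00116385 = 0.00083797
Marginal: 6.5885e-05 + 0.0011217 + 0.00083797 = 0.00202556
P(Regime B | x) ≈ 0.5538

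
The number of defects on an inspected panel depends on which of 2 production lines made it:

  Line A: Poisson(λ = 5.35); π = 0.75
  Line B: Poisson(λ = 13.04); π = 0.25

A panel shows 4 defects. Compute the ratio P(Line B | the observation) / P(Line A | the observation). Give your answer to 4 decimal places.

0.0054

Since P(k|x) ∝ P(Z=k) f_k(x), the posterior odds are P(Z=i) f_i(x) / (P(Z=j) f_j(x)).
Evaluate each component's likelihood at the observed value:
  f_A = 0.16208
  f_B = 0.00261637
Posterior odds = (P(Z=B)·f_B) / (P(Z=A)·f_A) = (0.25·0.00261637) / (0.75·0.16208) = 0.000654092 / 0.12156 ≈ 0.0054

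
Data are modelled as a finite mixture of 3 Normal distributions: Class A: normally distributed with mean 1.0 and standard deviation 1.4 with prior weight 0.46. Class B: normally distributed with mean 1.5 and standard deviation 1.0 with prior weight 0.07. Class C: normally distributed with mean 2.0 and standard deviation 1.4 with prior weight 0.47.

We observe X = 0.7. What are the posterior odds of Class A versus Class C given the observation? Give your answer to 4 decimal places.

Posterior odds = (w_i f_i(x)) / (w_j f_j(x)); the normalising sum cancels.
Evaluate each component's likelihood at the observed value:
  f_A = 0.278491
  f_B = 0.289692
  f_C = 0.18516
Posterior odds = (w_A·f_A) / (w_C·f_C) = (0.46·0.278491) / (0.47·0.18516) = 0.128106 / 0.0870254 ≈ 1.4721

1.4721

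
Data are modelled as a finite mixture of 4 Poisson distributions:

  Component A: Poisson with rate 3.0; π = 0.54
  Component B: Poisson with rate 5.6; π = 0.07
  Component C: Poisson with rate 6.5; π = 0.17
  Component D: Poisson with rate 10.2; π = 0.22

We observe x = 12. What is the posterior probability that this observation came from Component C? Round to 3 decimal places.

0.120

By Bayes' theorem, P(k | x) = P(Z=k) f_k(x) / Σ_j P(Z=j) f_j(x).
Component likelihoods at x = 12:
  p_A = 5.52376e-05
  p_B = 0.00734294
  p_C = 0.0178529
  p_D = 0.098415
Weight by the priors:
  P(Z=A)·p_A = 0.54 × 5.52376e-05 = 2.98283e-05
  P(Z=B)·p_B = 0.07 × 0.00734294 = 0.000514006
  P(Z=C)·p_C = 0.17 × 0.0178529 = 0.003035
  P(Z=D)·p_D = 0.22 × 0.098415 = 0.0216513
Normaliser: 2.98283e-05 + 0.000514006 + 0.003035 + 0.0216513 = 0.0252301
P(Component C | the observation) ≈ 0.120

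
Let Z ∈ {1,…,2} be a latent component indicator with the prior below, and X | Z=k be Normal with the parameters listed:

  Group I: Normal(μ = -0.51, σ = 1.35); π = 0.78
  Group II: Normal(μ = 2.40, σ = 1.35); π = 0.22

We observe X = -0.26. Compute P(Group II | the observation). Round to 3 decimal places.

0.040

Apply Bayes' rule: the posterior for each component is proportional to its prior times its likelihood at x.
Normal densities:
  L_I = 0.290489
  L_II = 0.0424163
Unnormalised posteriors:
  π_I·L_I = 0.78 × 0.290489 = 0.226581
  π_II·L_II = 0.22 × 0.0424163 = 0.00933158
Normaliser: 0.226581 + 0.00933158 = 0.235913
Responsibility of Group II: 0.00933158 / 0.235913 ≈ 0.040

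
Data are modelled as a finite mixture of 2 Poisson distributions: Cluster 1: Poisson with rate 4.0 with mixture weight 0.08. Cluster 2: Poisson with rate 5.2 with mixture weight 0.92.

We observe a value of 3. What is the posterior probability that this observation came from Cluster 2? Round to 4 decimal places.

0.8839

Posterior ∝ prior × likelihood, so P(k | x) ∝ P(Z=k) f_k(x); normalise over all components.
Evaluate each component's likelihood at the observed value:
  L_1 = e^(−4.0)·4.0^3/3! = 0.195367
  L_2 = e^(−5.2)·5.2^3/3! = 0.129279
Unnormalised posteriors:
  P(Z=1)·L_1 = 0.08 × 0.195367 = 0.0156293
  P(Z=2)·L_2 = 0.92 × 0.129279 = 0.118937
Sum: 0.0156293 + 0.118937 = 0.134566
Responsibility of Cluster 2: 0.118937 / 0.134566 ≈ 0.8839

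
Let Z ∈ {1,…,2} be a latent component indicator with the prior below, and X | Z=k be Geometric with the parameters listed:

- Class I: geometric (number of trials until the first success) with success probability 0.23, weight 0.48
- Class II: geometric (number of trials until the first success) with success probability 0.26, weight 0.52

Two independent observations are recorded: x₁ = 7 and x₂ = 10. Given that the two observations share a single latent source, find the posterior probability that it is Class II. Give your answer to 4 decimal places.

0.4327

Apply Bayes' rule: the posterior for each component is proportional to its prior times its likelihood at x.
Since both observations come from the same component, the likelihood for component k is f_k(x₁)·f_k(x₂).
  L_I = [0.23·(1−0.23)^6 = 0.23·0.208422 = 0.0479371] × [0.0218849] = 0.0010491
  L_II = [0.26·(1−0.26)^6 = 0.26·0.164206 = 0.0426937] × [0.0173005] = 0.000738622
Unnormalised posteriors:
  w_I·L_I = 0.48 × 0.0010491 = 0.000503568
  w_II·L_II = 0.52 × 0.000738622 = 0.000384084
Marginal: 0.000503568 + 0.000384084 = 0.000887651
P(Class II | x) ≈ 0.4327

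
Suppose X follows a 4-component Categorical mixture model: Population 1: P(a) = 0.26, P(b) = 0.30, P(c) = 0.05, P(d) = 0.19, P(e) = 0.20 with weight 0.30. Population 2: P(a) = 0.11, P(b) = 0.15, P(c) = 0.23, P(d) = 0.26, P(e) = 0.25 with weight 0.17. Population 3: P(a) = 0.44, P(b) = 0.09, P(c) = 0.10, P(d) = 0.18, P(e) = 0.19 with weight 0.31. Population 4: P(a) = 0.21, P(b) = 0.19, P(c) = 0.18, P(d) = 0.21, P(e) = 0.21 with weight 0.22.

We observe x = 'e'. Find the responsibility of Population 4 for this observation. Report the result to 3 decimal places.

0.223

By Bayes' theorem, P(k | x) = w_k f_k(x) / Σ_j w_j f_j(x).
Categorical probabilities:
  f_1 = P(e | comp) = 0.20
  f_2 = P(e | comp) = 0.25
  f_3 = P(e | comp) = 0.19
  f_4 = P(e | comp) = 0.21
Prior × likelihood for each component:
  w_1·f_1 = 0.30 × 0.2 = 0.06
  w_2·f_2 = 0.17 × 0.25 = 0.0425
  w_3·f_3 = 0.31 × 0.19 = 0.0589
  w_4·f_4 = 0.22 × 0.21 = 0.0462
Evidence: 0.06 + 0.0425 + 0.0589 + 0.0462 = 0.2076
P(Population 4 | x) ≈ 0.223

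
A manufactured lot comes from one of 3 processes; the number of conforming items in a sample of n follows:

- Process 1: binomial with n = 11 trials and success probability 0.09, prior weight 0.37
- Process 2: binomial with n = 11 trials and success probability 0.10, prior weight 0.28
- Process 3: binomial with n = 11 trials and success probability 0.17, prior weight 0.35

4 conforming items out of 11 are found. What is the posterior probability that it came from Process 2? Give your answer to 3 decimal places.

0.127

Posterior ∝ prior × likelihood, so P(k | x) ∝ w_k f_k(x); normalise over all components.
Binomial probabilities:
  p_1 = 0.0111885
  p_2 = 0.0157838
  p_3 = 0.0747922
Unnormalised posteriors:
  w_1·p_1 = 0.37 × 0.0111885 = 0.00413976
  w_2·p_2 = 0.28 × 0.0157838 = 0.00441946
  w_3·p_3 = 0.35 × 0.0747922 = 0.0261773
Evidence: 0.00413976 + 0.00441946 + 0.0261773 = 0.0347365
So the posterior for Process 2 is 0.00441946 / 0.0347365 ≈ 0.127.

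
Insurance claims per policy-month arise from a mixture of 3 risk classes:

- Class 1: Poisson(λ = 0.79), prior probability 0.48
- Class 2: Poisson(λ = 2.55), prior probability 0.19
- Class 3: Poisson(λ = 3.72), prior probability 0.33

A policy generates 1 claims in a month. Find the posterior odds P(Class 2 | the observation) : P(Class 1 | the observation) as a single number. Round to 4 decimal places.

Posterior odds = (π_i f_i(x)) / (π_j f_j(x)); the normalising sum cancels.
Evaluate each component's likelihood at the observed value:
  p_1 = e^(−0.79)·0.79^1/1! = 0.358537
  p_2 = e^(−2.55)·2.55^1/1! = 0.199108
  p_3 = e^(−3.72)·3.72^1/1! = 0.0901504
Odds = (0.19/0.48) × (0.199108/0.358537) = 0.395833 × 0.555335 ≈ 0.2198

0.2198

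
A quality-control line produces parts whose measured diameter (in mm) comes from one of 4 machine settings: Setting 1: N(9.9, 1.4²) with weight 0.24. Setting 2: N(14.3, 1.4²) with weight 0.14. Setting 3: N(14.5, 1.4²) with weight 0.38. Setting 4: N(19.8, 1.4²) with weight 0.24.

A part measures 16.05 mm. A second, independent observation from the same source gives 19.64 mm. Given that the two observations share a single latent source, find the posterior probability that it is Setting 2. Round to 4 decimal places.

0.0065

By Bayes' theorem, P(k | x) = π_k f_k(x) / Σ_j π_j f_j(x).
Since both observations come from the same component, the likelihood for component k is f_k(x₁)·f_k(x₂).
  f_1 = [1.83844e-05] × [8.79947e-12] = 1.61773e-16
  f_2 = [0.130464] × [0.000197495] = 2.57659e-05
  f_3 = [0.154387] × [0.000337109] = 5.20452e-05
  f_4 = [0.00788508] × [0.283104] = 0.0022323
Multiply by the mixture weights:
  π_1·f_1 = 0.24 × 1.61773e-16 = 3.88255e-17
  π_2·f_2 = 0.14 × 2.57659e-05 = 3.60722e-06
  π_3·f_3 = 0.38 × 5.20452e-05 = 1.97772e-05
  π_4·f_4 = 0.24 × 0.0022323 = 0.000535751
Sum: 3.88255e-17 + 3.60722e-06 + 1.97772e-05 + 0.000535751 = 0.000559135
So the posterior for Setting 2 is 3.60722e-06 / 0.000559135 ≈ 0.0065.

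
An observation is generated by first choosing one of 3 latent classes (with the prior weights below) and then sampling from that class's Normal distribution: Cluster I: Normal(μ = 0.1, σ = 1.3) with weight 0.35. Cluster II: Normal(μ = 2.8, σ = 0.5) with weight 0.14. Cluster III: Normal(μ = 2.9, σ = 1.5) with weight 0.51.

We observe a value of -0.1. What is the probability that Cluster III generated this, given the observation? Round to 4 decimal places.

Apply Bayes' rule: the posterior for each component is proportional to its prior times its likelihood at x.
Component likelihoods at x = -0.1:
  f_I = (1/(1.3·√(2π)))·exp(−(-0.1−0.1)²/(2·1.3²)) = 0.306879·exp(-0.01183) = 0.303268
  f_II = (1/(0.5·√(2π)))·exp(−(-0.1−2.8)²/(2·0.5²)) = 0.797885·exp(-16.82000) = 3.95464e-08
  f_III = (1/(1.5·√(2π)))·exp(−(-0.1−2.9)²/(2·1.5²)) = 0.265962·exp(-2.00000) = 0.035994
Unnormalised posteriors:
  π_I·f_I = 0.35 × 0.303268 = 0.106144
  π_II·f_II = 0.14 × 3.95464e-08 = 5.53649e-09
  π_III·f_III = 0.51 × 0.035994 = 0.0183569
Marginal: 0.106144 + 5.53649e-09 + 0.0183569 = 0.124501
P(Cluster III | x) ≈ 0.1474

0.1474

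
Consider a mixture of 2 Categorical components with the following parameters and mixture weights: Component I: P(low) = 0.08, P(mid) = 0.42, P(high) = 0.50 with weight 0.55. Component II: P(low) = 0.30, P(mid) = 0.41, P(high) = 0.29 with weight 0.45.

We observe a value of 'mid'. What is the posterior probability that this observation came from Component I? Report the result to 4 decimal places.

0.5560

By Bayes' theorem, P(k | x) = π_k f_k(x) / Σ_j π_j f_j(x).
Component likelihoods at x = 'mid':
  f_I = 0.42
  f_II = 0.41
Weight by the priors:
  π_I·f_I = 0.55 × 0.42 = 0.231
  π_II·f_II = 0.45 × 0.41 = 0.1845
Sum: 0.231 + 0.1845 = 0.4155
P(Component I | 'mid') ≈ 0.5560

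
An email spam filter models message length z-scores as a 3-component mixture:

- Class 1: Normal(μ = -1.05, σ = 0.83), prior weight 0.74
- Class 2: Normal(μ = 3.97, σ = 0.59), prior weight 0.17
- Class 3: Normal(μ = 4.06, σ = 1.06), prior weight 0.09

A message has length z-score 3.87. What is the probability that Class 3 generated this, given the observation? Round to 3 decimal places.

0.227

By Bayes' theorem, P(k | x) = w_k f_k(x) / Σ_j w_j f_j(x).
Evaluate each component's likelihood at the observed value:
  f_1 = (1/(0.83·√(2π)))·exp(−(3.87−-1.05)²/(2·0.83²)) = 0.480653·exp(-17.56888) = 1.12659e-08
  f_2 = (1/(0.59·√(2π)))·exp(−(3.87−3.97)²/(2·0.59²)) = 0.676173·exp(-0.01436) = 0.66653
  f_3 = (1/(1.06·√(2π)))·exp(−(3.87−4.06)²/(2·1.06²)) = 0.376361·exp(-0.01606) = 0.370363
Multiply by the mixture weights:
  w_1·f_1 = 0.74 × 1.12659e-08 = 8.33675e-09
  w_2·f_2 = 0.17 × 0.66653 = 0.11331
  w_3·f_3 = 0.09 × 0.370363 = 0.0333327
Marginal: 8.33675e-09 + 0.11331 + 0.0333327 = 0.146643
P(Class 3 | 3.87) ≈ 0.227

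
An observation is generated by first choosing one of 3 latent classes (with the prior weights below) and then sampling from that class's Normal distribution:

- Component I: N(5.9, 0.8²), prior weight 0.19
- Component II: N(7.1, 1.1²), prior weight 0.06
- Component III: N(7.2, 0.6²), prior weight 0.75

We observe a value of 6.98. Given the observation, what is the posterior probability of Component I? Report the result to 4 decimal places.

Apply Bayes' rule: the posterior for each component is proportional to its prior times its likelihood at x.
Evaluate each component's likelihood at the observed value:
  L_I = 0.200479
  L_II = 0.360523
  L_III = 0.621677
Prior × likelihood for each component:
  π_I·L_I = 0.19 × 0.200479 = 0.038091
  π_II·L_II = 0.06 × 0.360523 = 0.0216314
  π_III·L_III = 0.75 × 0.621677 = 0.466258
Sum: 0.038091 + 0.0216314 + 0.466258 = 0.52598
P(Component I | data) = 0.038091 / 0.52598 ≈ 0.0724

0.0724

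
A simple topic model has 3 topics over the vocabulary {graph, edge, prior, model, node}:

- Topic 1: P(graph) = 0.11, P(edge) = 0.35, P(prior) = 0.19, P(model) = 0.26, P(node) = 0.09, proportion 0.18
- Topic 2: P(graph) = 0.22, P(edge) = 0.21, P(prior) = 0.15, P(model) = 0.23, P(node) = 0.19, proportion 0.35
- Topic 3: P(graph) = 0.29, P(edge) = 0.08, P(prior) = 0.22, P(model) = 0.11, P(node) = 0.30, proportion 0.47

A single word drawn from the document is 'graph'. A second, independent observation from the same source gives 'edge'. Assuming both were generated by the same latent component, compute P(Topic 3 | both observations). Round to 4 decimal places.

0.3207

By Bayes' theorem, P(k | x) = w_k f_k(x) / Σ_j w_j f_j(x).
Since both observations come from the same component, the likelihood for component k is f_k(x₁)·f_k(x₂).
  f_1 = [0.11] × [0.35] = 0.0385
  f_2 = [0.22] × [0.21] = 0.0462
  f_3 = [0.29] × [0.08] = 0.0232
Prior × likelihood for each component:
  w_1·f_1 = 0.18 × 0.0385 = 0.00693
  w_2·f_2 = 0.35 × 0.0462 = 0.01617
  w_3·f_3 = 0.47 × 0.0232 = 0.010904
Normaliser: 0.00693 + 0.01617 + 0.010904 = 0.034004
So the posterior for Topic 3 is 0.010904 / 0.034004 ≈ 0.3207.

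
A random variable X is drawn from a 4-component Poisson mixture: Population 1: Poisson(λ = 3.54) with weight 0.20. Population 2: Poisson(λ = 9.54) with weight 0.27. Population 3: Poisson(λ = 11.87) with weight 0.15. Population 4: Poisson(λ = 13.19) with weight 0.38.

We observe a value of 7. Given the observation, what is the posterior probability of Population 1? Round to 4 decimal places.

The responsibility of component k is w_k f_k(x) divided by Σ_j w_j f_j(x).
Poisson probabilities:
  p_1 = e^(−3.54)·3.54^7/7! = 0.0401042
  p_2 = e^(−9.54)·9.54^7/7! = 0.102622
  p_3 = e^(−11.87)·11.87^7/7! = 0.0460945
  p_4 = e^(−13.19)·13.19^7/7! = 0.0257596
Prior × likelihood for each component:
  w_1·p_1 = 0.20 × 0.0401042 = 0.00802084
  w_2·p_2 = 0.27 × 0.102622 = 0.0277078
  w_3·p_3 = 0.15 × 0.0460945 = 0.00691417
  w_4·p_4 = 0.38 × 0.0257596 = 0.00978864
Denominator: 0.00802084 + 0.0277078 + 0.00691417 + 0.00978864 = 0.0524315
Responsibility of Population 1: 0.00802084 / 0.0524315 ≈ 0.1530

0.1530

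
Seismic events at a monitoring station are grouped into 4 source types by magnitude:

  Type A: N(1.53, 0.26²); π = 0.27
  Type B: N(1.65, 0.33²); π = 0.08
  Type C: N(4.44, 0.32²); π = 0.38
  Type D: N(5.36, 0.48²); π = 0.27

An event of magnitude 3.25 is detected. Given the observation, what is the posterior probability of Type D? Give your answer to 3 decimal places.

0.029

Posterior ∝ prior × likelihood, so P(k | x) ∝ w_k f_k(x); normalise over all components.
Component likelihoods at x = 3.25:
  f_A = (1/(0.26·√(2π)))·exp(−(3.25−1.53)²/(2·0.26²)) = 1.534393·exp(-21.88166) = 4.81786e-10
  f_B = (1/(0.33·√(2π)))·exp(−(3.25−1.65)²/(2·0.33²)) = 1.208916·exp(-11.75390) = 9.50038e-06
  f_C = (1/(0.32·√(2π)))·exp(−(3.25−4.44)²/(2·0.32²)) = 1.246695·exp(-6.91455) = 0.00123825
  f_D = (1/(0.48·√(2π)))·exp(−(3.25−5.36)²/(2·0.48²)) = 0.831130·exp(-9.66168) = 5.29245e-05
Multiply by the mixture weights:
  w_A·f_A = 0.27 × 4.81786e-10 = 1.30082e-10
  w_B·f_B = 0.08 × 9.50038e-06 = 7.60031e-07
  w_C·f_C = 0.38 × 0.00123825 = 0.000470536
  w_D·f_D = 0.27 × 5.29245e-05 = 1.42896e-05
Evidence: 1.30082e-10 + 7.60031e-07 + 0.000470536 + 1.42896e-05 = 0.000485585
So the posterior for Type D is 1.42896e-05 / 0.000485585 ≈ 0.029.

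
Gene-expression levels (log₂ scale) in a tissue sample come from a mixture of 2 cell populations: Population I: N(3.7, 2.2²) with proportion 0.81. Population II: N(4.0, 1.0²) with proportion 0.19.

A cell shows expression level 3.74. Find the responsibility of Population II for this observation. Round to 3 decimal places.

0.333

The responsibility of component k is w_k f_k(x) divided by Σ_j w_j f_j(x).
Normal densities:
  f_I = (1/(2.2·√(2π)))·exp(−(3.74−3.7)²/(2·2.2²)) = 0.181337·exp(-0.00017) = 0.181307
  f_II = (1/(1.0·√(2π)))·exp(−(3.74−4.0)²/(2·1.0²)) = 0.398942·exp(-0.03380) = 0.385683
Weight by the priors:
  w_I·f_I = 0.81 × 0.181307 = 0.146859
  w_II·f_II = 0.19 × 0.385683 = 0.0732798
Marginal: 0.146859 + 0.0732798 = 0.220139
P(Population II | data) = 0.0732798 / 0.220139 ≈ 0.333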